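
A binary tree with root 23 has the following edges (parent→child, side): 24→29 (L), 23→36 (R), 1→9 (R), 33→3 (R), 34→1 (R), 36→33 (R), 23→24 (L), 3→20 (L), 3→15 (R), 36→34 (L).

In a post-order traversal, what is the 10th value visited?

36

Post-order visits the left subtree, then the right subtree, then the node.
At 23: go left to 24.
  At 24: go left to 29.
    29 is a leaf — visit 29.
  At 24: no right child.
  Visit 24.
At 23: go right to 36.
  At 36: go left to 34.
    At 34: no left child.
    At 34: go right to 1.
      At 1: no left child.
      At 1: go right to 9.
        9 is a leaf — visit 9.
      Visit 1.
    Visit 34.
  At 36: go right to 33.
    At 33: no left child.
    At 33: go right to 3.
      At 3: go left to 20.
        20 is a leaf — visit 20.
      At 3: go right to 15.
        15 is a leaf — visit 15.
      Visit 3.
    Visit 33.
  Visit 36.
Visit 23.
Full post-order sequence: 29, 24, 9, 1, 34, 20, 15, 3, 33, 36, 23.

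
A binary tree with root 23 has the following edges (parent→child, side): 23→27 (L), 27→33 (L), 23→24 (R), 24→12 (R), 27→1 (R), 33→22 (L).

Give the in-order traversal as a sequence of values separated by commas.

In-order visits the left subtree, then the node, then the right subtree.
At 23: go left to 27.
  At 27: go left to 33.
    At 33: go left to 22.
      22 is a leaf — visit 22.
    Visit 33.
    At 33: no right child.
  Visit 27.
  At 27: go right to 1.
    1 is a leaf — visit 1.
Visit 23.
At 23: go right to 24.
  At 24: no left child.
  Visit 24.
  At 24: go right to 12.
    12 is a leaf — visit 12.

22, 33, 27, 1, 23, 24, 12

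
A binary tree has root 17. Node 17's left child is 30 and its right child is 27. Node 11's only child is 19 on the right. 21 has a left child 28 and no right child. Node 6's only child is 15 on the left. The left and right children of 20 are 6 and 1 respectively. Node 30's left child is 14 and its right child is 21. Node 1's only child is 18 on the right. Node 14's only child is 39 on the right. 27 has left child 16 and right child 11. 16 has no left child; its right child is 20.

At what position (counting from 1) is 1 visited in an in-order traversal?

In-order visits the left subtree, then the node, then the right subtree.
At 17: go left to 30.
  At 30: go left to 14.
    At 14: no left child.
    Visit 14.
    At 14: go right to 39.
      39 is a leaf — visit 39.
  Visit 30.
  At 30: go right to 21.
    At 21: go left to 28.
      28 is a leaf — visit 28.
    Visit 21.
    At 21: no right child.
Visit 17.
At 17: go right to 27.
  At 27: go left to 16.
    At 16: no left child.
    Visit 16.
    At 16: go right to 20.
      At 20: go left to 6.
        At 6: go left to 15.
          15 is a leaf — visit 15.
        Visit 6.
        At 6: no right child.
      Visit 20.
      At 20: go right to 1.
        At 1: no left child.
        Visit 1.
        At 1: go right to 18.
          18 is a leaf — visit 18.
  Visit 27.
  At 27: go right to 11.
    At 11: no left child.
    Visit 11.
    At 11: go right to 19.
      19 is a leaf — visit 19.
Full in-order sequence: 14, 39, 30, 28, 21, 17, 16, 15, 6, 20, 1, 18, 27, 11, 19.

11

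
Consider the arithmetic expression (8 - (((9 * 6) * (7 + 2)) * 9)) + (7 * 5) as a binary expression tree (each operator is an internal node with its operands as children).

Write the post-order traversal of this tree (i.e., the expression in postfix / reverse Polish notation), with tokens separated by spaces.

Post-order on an expression tree gives postfix notation: for each operator, emit left operand, right operand, then the operator.

8 9 6 * 7 2 + * 9 * - 7 5 * +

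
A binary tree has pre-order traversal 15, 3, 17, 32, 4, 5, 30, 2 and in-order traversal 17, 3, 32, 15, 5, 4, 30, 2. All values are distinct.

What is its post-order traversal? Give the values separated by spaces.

17 32 3 5 2 30 4 15

The first element of pre-order is the root; it splits in-order into left and right subtrees.
Root 15: left subtree has 3 nodes {17, 3, 32}, right has 4 {5, 4, 30, 2}.
  Root 3: left subtree has 1 node {17}, right has 1 {32}.
  Root 4: left subtree has 1 node {5}, right has 2 {30, 2}.
    Root 30: left subtree has 0 nodes { }, right has 1 {2}.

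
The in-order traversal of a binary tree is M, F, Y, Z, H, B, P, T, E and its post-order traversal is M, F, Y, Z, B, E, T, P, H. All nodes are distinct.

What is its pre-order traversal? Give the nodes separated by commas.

H, Z, Y, F, M, P, B, T, E

The last element of post-order is the root; it splits in-order into left and right subtrees.
Root H: left subtree has 4 nodes {M, F, Y, Z}, right has 4 {B, P, T, E}.
  Root Z: left subtree has 3 nodes {M, F, Y}, right has 0 { }.
    Root Y: left subtree has 2 nodes {M, F}, right has 0 { }.
      Root F: left subtree has 1 node {M}, right has 0 { }.
  Root P: left subtree has 1 node {B}, right has 2 {T, E}.
    Root T: left subtree has 0 nodes { }, right has 1 {E}.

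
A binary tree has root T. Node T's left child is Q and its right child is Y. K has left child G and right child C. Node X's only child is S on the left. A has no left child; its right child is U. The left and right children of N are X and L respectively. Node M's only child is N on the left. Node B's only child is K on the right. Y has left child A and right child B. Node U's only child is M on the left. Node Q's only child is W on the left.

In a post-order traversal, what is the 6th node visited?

N

Post-order visits the left subtree, then the right subtree, then the node.
At T: go left to Q.
  At Q: go left to W.
    W is a leaf — visit W.
  At Q: no right child.
  Visit Q.
At T: go right to Y.
  At Y: go left to A.
    At A: no left child.
    At A: go right to U.
      At U: go left to M.
        At M: go left to N.
          At N: go left to X.
            At X: go left to S.
              S is a leaf — visit S.
            At X: no right child.
            Visit X.
          At N: go right to L.
            L is a leaf — visit L.
          Visit N.
        At M: no right child.
        Visit M.
      At U: no right child.
      Visit U.
    Visit A.
  At Y: go right to B.
    At B: no left child.
    At B: go right to K.
      At K: go left to G.
        G is a leaf — visit G.
      At K: go right to C.
        C is a leaf — visit C.
      Visit K.
    Visit B.
  Visit Y.
Visit T.
Full post-order sequence: W, Q, S, X, L, N, M, U, A, G, C, K, B, Y, T.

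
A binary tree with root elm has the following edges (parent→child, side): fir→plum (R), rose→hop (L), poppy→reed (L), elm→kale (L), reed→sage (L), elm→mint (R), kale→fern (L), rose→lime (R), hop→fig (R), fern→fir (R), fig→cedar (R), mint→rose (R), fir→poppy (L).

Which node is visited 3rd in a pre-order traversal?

Pre-order visits the node, then its left subtree, then its right subtree.
Visit elm.
At elm: go left to kale.
  Visit kale.
  At kale: go left to fern.
    Visit fern.
    At fern: no left child.
    At fern: go right to fir.
      Visit fir.
      At fir: go left to poppy.
        Visit poppy.
        At poppy: go left to reed.
          Visit reed.
          At reed: go left to sage.
            sage is a leaf — visit sage.
          At reed: no right child.
        At poppy: no right child.
      At fir: go right to plum.
        plum is a leaf — visit plum.
  At kale: no right child.
At elm: go right to mint.
  Visit mint.
  At mint: no left child.
  At mint: go right to rose.
    Visit rose.
    At rose: go left to hop.
      Visit hop.
      At hop: no left child.
      At hop: go right to fig.
        Visit fig.
        At fig: no left child.
        At fig: go right to cedar.
          cedar is a leaf — visit cedar.
    At rose: go right to lime.
      lime is a leaf — visit lime.
Full pre-order sequence: elm, kale, fern, fir, poppy, reed, sage, plum, mint, rose, hop, fig, cedar, lime.

fern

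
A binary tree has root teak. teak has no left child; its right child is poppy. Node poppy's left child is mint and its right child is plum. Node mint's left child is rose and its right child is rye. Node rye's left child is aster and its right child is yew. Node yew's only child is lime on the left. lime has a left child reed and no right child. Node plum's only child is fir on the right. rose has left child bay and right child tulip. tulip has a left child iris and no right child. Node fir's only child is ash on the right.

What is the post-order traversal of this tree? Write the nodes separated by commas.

Post-order visits the left subtree, then the right subtree, then the node.
At teak: no left child.
At teak: go right to poppy.
  At poppy: go left to mint.
    At mint: go left to rose.
      At rose: go left to bay.
        bay is a leaf — visit bay.
      At rose: go right to tulip.
        At tulip: go left to iris.
          iris is a leaf — visit iris.
        At tulip: no right child.
        Visit tulip.
      Visit rose.
    At mint: go right to rye.
      At rye: go left to aster.
        aster is a leaf — visit aster.
      At rye: go right to yew.
        At yew: go left to lime.
          At lime: go left to reed.
            reed is a leaf — visit reed.
          At lime: no right child.
          Visit lime.
        At yew: no right child.
        Visit yew.
      Visit rye.
    Visit mint.
  At poppy: go right to plum.
    At plum: no left child.
    At plum: go right to fir.
      At fir: no left child.
      At fir: go right to ash.
        ash is a leaf — visit ash.
      Visit fir.
    Visit plum.
  Visit poppy.
Visit teak.

bay, iris, tulip, rose, aster, reed, lime, yew, rye, mint, ash, fir, plum, poppy, teak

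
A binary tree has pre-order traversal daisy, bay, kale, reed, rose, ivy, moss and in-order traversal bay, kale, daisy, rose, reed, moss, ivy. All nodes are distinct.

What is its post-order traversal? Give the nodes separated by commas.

kale, bay, rose, moss, ivy, reed, daisy

The first element of pre-order is the root; it splits in-order into left and right subtrees.
Root daisy: left subtree has 2 nodes {bay, kale}, right has 4 {rose, reed, moss, ivy}.
  Root bay: left subtree has 0 nodes { }, right has 1 {kale}.
  Root reed: left subtree has 1 node {rose}, right has 2 {moss, ivy}.
    Root ivy: left subtree has 1 node {moss}, right has 0 { }.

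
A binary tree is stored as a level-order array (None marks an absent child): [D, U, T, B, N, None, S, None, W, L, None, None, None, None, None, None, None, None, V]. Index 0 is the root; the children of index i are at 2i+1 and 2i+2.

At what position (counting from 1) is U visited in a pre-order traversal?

2

Pre-order visits the node, then its left subtree, then its right subtree.
Visit D.
At D: go left to U.
  Visit U.
  At U: go left to B.
    Visit B.
    At B: no left child.
    At B: go right to W.
      Visit W.
      At W: no left child.
      At W: go right to V.
        V is a leaf — visit V.
  At U: go right to N.
    Visit N.
    At N: go left to L.
      L is a leaf — visit L.
    At N: no right child.
At D: go right to T.
  Visit T.
  At T: no left child.
  At T: go right to S.
    S is a leaf — visit S.
Full pre-order sequence: D, U, B, W, V, N, L, T, S.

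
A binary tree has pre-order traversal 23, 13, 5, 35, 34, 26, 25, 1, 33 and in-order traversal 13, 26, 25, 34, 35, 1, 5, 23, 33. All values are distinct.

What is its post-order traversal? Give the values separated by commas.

25, 26, 34, 1, 35, 5, 13, 33, 23

The first element of pre-order is the root; it splits in-order into left and right subtrees.
Root 23: left subtree has 7 nodes {13, 26, 25, 34, 35, 1, 5}, right has 1 {33}.
  Root 13: left subtree has 0 nodes { }, right has 6 {26, 25, 34, 35, 1, 5}.
    Root 5: left subtree has 5 nodes {26, 25, 34, 35, 1}, right has 0 { }.
      Root 35: left subtree has 3 nodes {26, 25, 34}, right has 1 {1}.
        Root 34: left subtree has 2 nodes {26, 25}, right has 0 { }.
          Root 26: left subtree has 0 nodes { }, right has 1 {25}.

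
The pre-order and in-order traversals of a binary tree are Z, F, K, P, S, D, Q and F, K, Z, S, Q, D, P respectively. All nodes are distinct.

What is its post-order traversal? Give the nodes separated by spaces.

K F Q D S P Z

The first element of pre-order is the root; it splits in-order into left and right subtrees.
Root Z: left subtree has 2 nodes {F, K}, right has 4 {S, Q, D, P}.
  Root F: left subtree has 0 nodes { }, right has 1 {K}.
  Root P: left subtree has 3 nodes {S, Q, D}, right has 0 { }.
    Root S: left subtree has 0 nodes { }, right has 2 {Q, D}.
      Root D: left subtree has 1 node {Q}, right has 0 { }.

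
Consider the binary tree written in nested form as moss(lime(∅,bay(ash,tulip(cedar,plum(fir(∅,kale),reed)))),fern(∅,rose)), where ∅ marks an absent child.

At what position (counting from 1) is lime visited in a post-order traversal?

Post-order visits the left subtree, then the right subtree, then the node.
At moss: go left to lime.
  At lime: no left child.
  At lime: go right to bay.
    At bay: go left to ash.
      ash is a leaf — visit ash.
    At bay: go right to tulip.
      At tulip: go left to cedar.
        cedar is a leaf — visit cedar.
      At tulip: go right to plum.
        At plum: go left to fir.
          At fir: no left child.
          At fir: go right to kale.
            kale is a leaf — visit kale.
          Visit fir.
        At plum: go right to reed.
          reed is a leaf — visit reed.
        Visit plum.
      Visit tulip.
    Visit bay.
  Visit lime.
At moss: go right to fern.
  At fern: no left child.
  At fern: go right to rose.
    rose is a leaf — visit rose.
  Visit fern.
Visit moss.
Full post-order sequence: ash, cedar, kale, fir, reed, plum, tulip, bay, lime, rose, fern, moss.

9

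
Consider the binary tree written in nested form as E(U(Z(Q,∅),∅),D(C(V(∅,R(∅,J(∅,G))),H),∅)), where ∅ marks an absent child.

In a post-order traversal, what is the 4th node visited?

G

Post-order visits the left subtree, then the right subtree, then the node.
At E: go left to U.
  At U: go left to Z.
    At Z: go left to Q.
      Q is a leaf — visit Q.
    At Z: no right child.
    Visit Z.
  At U: no right child.
  Visit U.
At E: go right to D.
  At D: go left to C.
    At C: go left to V.
      At V: no left child.
      At V: go right to R.
        At R: no left child.
        At R: go right to J.
          At J: no left child.
          At J: go right to G.
            G is a leaf — visit G.
          Visit J.
        Visit R.
      Visit V.
    At C: go right to H.
      H is a leaf — visit H.
    Visit C.
  At D: no right child.
  Visit D.
Visit E.
Full post-order sequence: Q, Z, U, G, J, R, V, H, C, D, E.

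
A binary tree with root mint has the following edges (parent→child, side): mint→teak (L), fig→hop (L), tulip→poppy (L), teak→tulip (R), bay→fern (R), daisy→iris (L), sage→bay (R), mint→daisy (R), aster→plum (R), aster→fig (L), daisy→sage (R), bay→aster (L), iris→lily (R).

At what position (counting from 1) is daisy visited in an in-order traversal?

In-order visits the left subtree, then the node, then the right subtree.
At mint: go left to teak.
  At teak: no left child.
  Visit teak.
  At teak: go right to tulip.
    At tulip: go left to poppy.
      poppy is a leaf — visit poppy.
    Visit tulip.
    At tulip: no right child.
Visit mint.
At mint: go right to daisy.
  At daisy: go left to iris.
    At iris: no left child.
    Visit iris.
    At iris: go right to lily.
      lily is a leaf — visit lily.
  Visit daisy.
  At daisy: go right to sage.
    At sage: no left child.
    Visit sage.
    At sage: go right to bay.
      At bay: go left to aster.
        At aster: go left to fig.
          At fig: go left to hop.
            hop is a leaf — visit hop.
          Visit fig.
          At fig: no right child.
        Visit aster.
        At aster: go right to plum.
          plum is a leaf — visit plum.
      Visit bay.
      At bay: go right to fern.
        fern is a leaf — visit fern.
Full in-order sequence: teak, poppy, tulip, mint, iris, lily, daisy, sage, hop, fig, aster, plum, bay, fern.

7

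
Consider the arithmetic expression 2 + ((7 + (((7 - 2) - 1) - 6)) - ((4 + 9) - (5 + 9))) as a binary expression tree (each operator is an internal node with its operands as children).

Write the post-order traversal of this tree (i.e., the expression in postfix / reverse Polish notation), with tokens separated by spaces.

2 7 7 2 - 1 - 6 - + 4 9 + 5 9 + - - +

Post-order on an expression tree gives postfix notation: for each operator, emit left operand, right operand, then the operator.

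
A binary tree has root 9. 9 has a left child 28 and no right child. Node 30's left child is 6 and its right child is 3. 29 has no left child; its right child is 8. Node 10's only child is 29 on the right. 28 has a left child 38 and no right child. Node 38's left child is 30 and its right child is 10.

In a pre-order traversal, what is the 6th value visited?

Pre-order visits the node, then its left subtree, then its right subtree.
Visit 9.
At 9: go left to 28.
  Visit 28.
  At 28: go left to 38.
    Visit 38.
    At 38: go left to 30.
      Visit 30.
      At 30: go left to 6.
        6 is a leaf — visit 6.
      At 30: go right to 3.
        3 is a leaf — visit 3.
    At 38: go right to 10.
      Visit 10.
      At 10: no left child.
      At 10: go right to 29.
        Visit 29.
        At 29: no left child.
        At 29: go right to 8.
          8 is a leaf — visit 8.
  At 28: no right child.
At 9: no right child.
Full pre-order sequence: 9, 28, 38, 30, 6, 3, 10, 29, 8.

3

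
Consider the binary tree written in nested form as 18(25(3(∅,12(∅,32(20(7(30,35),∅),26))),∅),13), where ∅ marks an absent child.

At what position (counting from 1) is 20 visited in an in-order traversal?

In-order visits the left subtree, then the node, then the right subtree.
At 18: go left to 25.
  At 25: go left to 3.
    At 3: no left child.
    Visit 3.
    At 3: go right to 12.
      At 12: no left child.
      Visit 12.
      At 12: go right to 32.
        At 32: go left to 20.
          At 20: go left to 7.
            At 7: go left to 30.
              30 is a leaf — visit 30.
            Visit 7.
            At 7: go right to 35.
              35 is a leaf — visit 35.
          Visit 20.
          At 20: no right child.
        Visit 32.
        At 32: go right to 26.
          26 is a leaf — visit 26.
  Visit 25.
  At 25: no right child.
Visit 18.
At 18: go right to 13.
  13 is a leaf — visit 13.
Full in-order sequence: 3, 12, 30, 7, 35, 20, 32, 26, 25, 18, 13.

6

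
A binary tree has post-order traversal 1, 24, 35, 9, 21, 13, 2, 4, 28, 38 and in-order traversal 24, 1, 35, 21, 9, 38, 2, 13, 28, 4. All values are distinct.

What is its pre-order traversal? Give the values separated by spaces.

38 21 35 24 1 9 28 2 13 4

The last element of post-order is the root; it splits in-order into left and right subtrees.
Root 38: left subtree has 5 nodes {24, 1, 35, 21, 9}, right has 4 {2, 13, 28, 4}.
  Root 21: left subtree has 3 nodes {24, 1, 35}, right has 1 {9}.
    Root 35: left subtree has 2 nodes {24, 1}, right has 0 { }.
      Root 24: left subtree has 0 nodes { }, right has 1 {1}.
  Root 28: left subtree has 2 nodes {2, 13}, right has 1 {4}.
    Root 2: left subtree has 0 nodes { }, right has 1 {13}.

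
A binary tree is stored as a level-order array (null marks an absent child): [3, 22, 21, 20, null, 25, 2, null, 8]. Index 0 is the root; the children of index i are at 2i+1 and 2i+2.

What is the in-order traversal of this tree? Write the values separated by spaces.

In-order visits the left subtree, then the node, then the right subtree.
At 3: go left to 22.
  At 22: go left to 20.
    At 20: no left child.
    Visit 20.
    At 20: go right to 8.
      8 is a leaf — visit 8.
  Visit 22.
  At 22: no right child.
Visit 3.
At 3: go right to 21.
  At 21: go left to 25.
    25 is a leaf — visit 25.
  Visit 21.
  At 21: go right to 2.
    2 is a leaf — visit 2.

20 8 22 3 25 21 2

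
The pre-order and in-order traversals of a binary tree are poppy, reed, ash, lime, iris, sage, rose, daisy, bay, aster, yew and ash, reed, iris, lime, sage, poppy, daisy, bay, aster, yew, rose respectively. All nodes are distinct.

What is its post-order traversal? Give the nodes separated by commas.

ash, iris, sage, lime, reed, yew, aster, bay, daisy, rose, poppy

The first element of pre-order is the root; it splits in-order into left and right subtrees.
Root poppy: left subtree has 5 nodes {ash, reed, iris, lime, sage}, right has 5 {daisy, bay, aster, yew, rose}.
  Root reed: left subtree has 1 node {ash}, right has 3 {iris, lime, sage}.
    Root lime: left subtree has 1 node {iris}, right has 1 {sage}.
  Root rose: left subtree has 4 nodes {daisy, bay, aster, yew}, right has 0 { }.
    Root daisy: left subtree has 0 nodes { }, right has 3 {bay, aster, yew}.
      Root bay: left subtree has 0 nodes { }, right has 2 {aster, yew}.
        Root aster: left subtree has 0 nodes { }, right has 1 {yew}.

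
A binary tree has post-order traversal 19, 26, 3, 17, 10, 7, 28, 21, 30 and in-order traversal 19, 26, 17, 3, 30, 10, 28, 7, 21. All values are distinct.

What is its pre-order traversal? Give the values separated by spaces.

The last element of post-order is the root; it splits in-order into left and right subtrees.
Root 30: left subtree has 4 nodes {19, 26, 17, 3}, right has 4 {10, 28, 7, 21}.
  Root 17: left subtree has 2 nodes {19, 26}, right has 1 {3}.
    Root 26: left subtree has 1 node {19}, right has 0 { }.
  Root 21: left subtree has 3 nodes {10, 28, 7}, right has 0 { }.
    Root 28: left subtree has 1 node {10}, right has 1 {7}.

30 17 26 19 3 21 28 10 7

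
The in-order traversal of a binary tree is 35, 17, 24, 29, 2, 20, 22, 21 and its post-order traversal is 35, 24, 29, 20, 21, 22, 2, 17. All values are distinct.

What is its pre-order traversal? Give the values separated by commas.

The last element of post-order is the root; it splits in-order into left and right subtrees.
Root 17: left subtree has 1 node {35}, right has 6 {24, 29, 2, 20, 22, 21}.
  Root 2: left subtree has 2 nodes {24, 29}, right has 3 {20, 22, 21}.
    Root 29: left subtree has 1 node {24}, right has 0 { }.
    Root 22: left subtree has 1 node {20}, right has 1 {21}.

17, 35, 2, 29, 24, 22, 20, 21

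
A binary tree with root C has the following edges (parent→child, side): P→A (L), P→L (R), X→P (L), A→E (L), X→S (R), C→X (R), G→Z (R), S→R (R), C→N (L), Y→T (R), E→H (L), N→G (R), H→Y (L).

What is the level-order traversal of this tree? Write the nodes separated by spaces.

C N X G P S Z A L R E H Y T

Level-order visits nodes level by level from the root, left to right within each level.
Level 0: C
Level 1: N, X
Level 2: G, P, S
Level 3: Z, A, L, R
Level 4: E
Level 5: H
Level 6: Y
Level 7: T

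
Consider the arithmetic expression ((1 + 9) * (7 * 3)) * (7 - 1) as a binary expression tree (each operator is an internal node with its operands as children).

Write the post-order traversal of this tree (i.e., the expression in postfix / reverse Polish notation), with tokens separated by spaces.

1 9 + 7 3 * * 7 1 - *

Post-order on an expression tree gives postfix notation: for each operator, emit left operand, right operand, then the operator.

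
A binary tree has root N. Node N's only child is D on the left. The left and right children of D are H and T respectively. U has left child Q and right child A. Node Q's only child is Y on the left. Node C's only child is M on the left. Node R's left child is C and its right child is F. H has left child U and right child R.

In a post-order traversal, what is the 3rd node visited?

Post-order visits the left subtree, then the right subtree, then the node.
At N: go left to D.
  At D: go left to H.
    At H: go left to U.
      At U: go left to Q.
        At Q: go left to Y.
          Y is a leaf — visit Y.
        At Q: no right child.
        Visit Q.
      At U: go right to A.
        A is a leaf — visit A.
      Visit U.
    At H: go right to R.
      At R: go left to C.
        At C: go left to M.
          M is a leaf — visit M.
        At C: no right child.
        Visit C.
      At R: go right to F.
        F is a leaf — visit F.
      Visit R.
    Visit H.
  At D: go right to T.
    T is a leaf — visit T.
  Visit D.
At N: no right child.
Visit N.
Full post-order sequence: Y, Q, A, U, M, C, F, R, H, T, D, N.

A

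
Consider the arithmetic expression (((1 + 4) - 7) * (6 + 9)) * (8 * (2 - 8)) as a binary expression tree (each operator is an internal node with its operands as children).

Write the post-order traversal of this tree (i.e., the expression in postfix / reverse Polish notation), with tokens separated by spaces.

1 4 + 7 - 6 9 + * 8 2 8 - * *

Post-order on an expression tree gives postfix notation: for each operator, emit left operand, right operand, then the operator.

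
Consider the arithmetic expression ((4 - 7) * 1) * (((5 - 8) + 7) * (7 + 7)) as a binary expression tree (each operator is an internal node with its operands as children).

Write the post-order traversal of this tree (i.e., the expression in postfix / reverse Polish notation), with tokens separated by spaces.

4 7 - 1 * 5 8 - 7 + 7 7 + * *

Post-order on an expression tree gives postfix notation: for each operator, emit left operand, right operand, then the operator.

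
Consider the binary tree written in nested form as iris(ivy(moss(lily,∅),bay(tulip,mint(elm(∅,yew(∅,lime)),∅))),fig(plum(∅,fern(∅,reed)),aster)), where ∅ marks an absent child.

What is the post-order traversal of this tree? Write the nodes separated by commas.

Post-order visits the left subtree, then the right subtree, then the node.
At iris: go left to ivy.
  At ivy: go left to moss.
    At moss: go left to lily.
      lily is a leaf — visit lily.
    At moss: no right child.
    Visit moss.
  At ivy: go right to bay.
    At bay: go left to tulip.
      tulip is a leaf — visit tulip.
    At bay: go right to mint.
      At mint: go left to elm.
        At elm: no left child.
        At elm: go right to yew.
          At yew: no left child.
          At yew: go right to lime.
            lime is a leaf — visit lime.
          Visit yew.
        Visit elm.
      At mint: no right child.
      Visit mint.
    Visit bay.
  Visit ivy.
At iris: go right to fig.
  At fig: go left to plum.
    At plum: no left child.
    At plum: go right to fern.
      At fern: no left child.
      At fern: go right to reed.
        reed is a leaf — visit reed.
      Visit fern.
    Visit plum.
  At fig: go right to aster.
    aster is a leaf — visit aster.
  Visit fig.
Visit iris.

lily, moss, tulip, lime, yew, elm, mint, bay, ivy, reed, fern, plum, aster, fig, iris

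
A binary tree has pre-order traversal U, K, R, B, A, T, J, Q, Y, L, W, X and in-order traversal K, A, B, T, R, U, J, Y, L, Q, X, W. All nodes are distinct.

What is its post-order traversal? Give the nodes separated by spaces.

The first element of pre-order is the root; it splits in-order into left and right subtrees.
Root U: left subtree has 5 nodes {K, A, B, T, R}, right has 6 {J, Y, L, Q, X, W}.
  Root K: left subtree has 0 nodes { }, right has 4 {A, B, T, R}.
    Root R: left subtree has 3 nodes {A, B, T}, right has 0 { }.
      Root B: left subtree has 1 node {A}, right has 1 {T}.
  Root J: left subtree has 0 nodes { }, right has 5 {Y, L, Q, X, W}.
    Root Q: left subtree has 2 nodes {Y, L}, right has 2 {X, W}.
      Root Y: left subtree has 0 nodes { }, right has 1 {L}.
      Root W: left subtree has 1 node {X}, right has 0 { }.

A T B R K L Y X W Q J U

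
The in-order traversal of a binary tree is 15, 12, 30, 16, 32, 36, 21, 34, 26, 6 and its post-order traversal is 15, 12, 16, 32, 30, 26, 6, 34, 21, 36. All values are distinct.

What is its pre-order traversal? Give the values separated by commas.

The last element of post-order is the root; it splits in-order into left and right subtrees.
Root 36: left subtree has 5 nodes {15, 12, 30, 16, 32}, right has 4 {21, 34, 26, 6}.
  Root 30: left subtree has 2 nodes {15, 12}, right has 2 {16, 32}.
    Root 12: left subtree has 1 node {15}, right has 0 { }.
    Root 32: left subtree has 1 node {16}, right has 0 { }.
  Root 21: left subtree has 0 nodes { }, right has 3 {34, 26, 6}.
    Root 34: left subtree has 0 nodes { }, right has 2 {26, 6}.
      Root 6: left subtree has 1 node {26}, right has 0 { }.

36, 30, 12, 15, 32, 16, 21, 34, 6, 26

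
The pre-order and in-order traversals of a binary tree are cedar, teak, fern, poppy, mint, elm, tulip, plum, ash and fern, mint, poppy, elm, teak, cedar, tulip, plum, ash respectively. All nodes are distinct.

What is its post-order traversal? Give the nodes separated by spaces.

The first element of pre-order is the root; it splits in-order into left and right subtrees.
Root cedar: left subtree has 5 nodes {fern, mint, poppy, elm, teak}, right has 3 {tulip, plum, ash}.
  Root teak: left subtree has 4 nodes {fern, mint, poppy, elm}, right has 0 { }.
    Root fern: left subtree has 0 nodes { }, right has 3 {mint, poppy, elm}.
      Root poppy: left subtree has 1 node {mint}, right has 1 {elm}.
  Root tulip: left subtree has 0 nodes { }, right has 2 {plum, ash}.
    Root plum: left subtree has 0 nodes { }, right has 1 {ash}.

mint elm poppy fern teak ash plum tulip cedar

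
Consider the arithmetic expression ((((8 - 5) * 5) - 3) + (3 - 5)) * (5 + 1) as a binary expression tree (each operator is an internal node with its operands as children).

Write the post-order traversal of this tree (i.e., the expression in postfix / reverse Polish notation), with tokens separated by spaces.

8 5 - 5 * 3 - 3 5 - + 5 1 + *

Post-order on an expression tree gives postfix notation: for each operator, emit left operand, right operand, then the operator.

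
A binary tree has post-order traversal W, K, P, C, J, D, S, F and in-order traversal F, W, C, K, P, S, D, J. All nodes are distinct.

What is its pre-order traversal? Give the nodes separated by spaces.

F S C W P K D J

The last element of post-order is the root; it splits in-order into left and right subtrees.
Root F: left subtree has 0 nodes { }, right has 7 {W, C, K, P, S, D, J}.
  Root S: left subtree has 4 nodes {W, C, K, P}, right has 2 {D, J}.
    Root C: left subtree has 1 node {W}, right has 2 {K, P}.
      Root P: left subtree has 1 node {K}, right has 0 { }.
    Root D: left subtree has 0 nodes { }, right has 1 {J}.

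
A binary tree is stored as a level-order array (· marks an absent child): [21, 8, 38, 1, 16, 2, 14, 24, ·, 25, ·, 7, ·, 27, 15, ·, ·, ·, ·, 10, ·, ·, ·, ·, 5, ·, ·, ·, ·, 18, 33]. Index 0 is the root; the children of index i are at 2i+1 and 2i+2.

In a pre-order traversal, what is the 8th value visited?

Pre-order visits the node, then its left subtree, then its right subtree.
Visit 21.
At 21: go left to 8.
  Visit 8.
  At 8: go left to 1.
    Visit 1.
    At 1: go left to 24.
      24 is a leaf — visit 24.
    At 1: no right child.
  At 8: go right to 16.
    Visit 16.
    At 16: go left to 25.
      Visit 25.
      At 25: go left to 10.
        10 is a leaf — visit 10.
      At 25: no right child.
    At 16: no right child.
At 21: go right to 38.
  Visit 38.
  At 38: go left to 2.
    Visit 2.
    At 2: go left to 7.
      Visit 7.
      At 7: no left child.
      At 7: go right to 5.
        5 is a leaf — visit 5.
    At 2: no right child.
  At 38: go right to 14.
    Visit 14.
    At 14: go left to 27.
      27 is a leaf — visit 27.
    At 14: go right to 15.
      Visit 15.
      At 15: go left to 18.
        18 is a leaf — visit 18.
      At 15: go right to 33.
        33 is a leaf — visit 33.
Full pre-order sequence: 21, 8, 1, 24, 16, 25, 10, 38, 2, 7, 5, 14, 27, 15, 18, 33.

38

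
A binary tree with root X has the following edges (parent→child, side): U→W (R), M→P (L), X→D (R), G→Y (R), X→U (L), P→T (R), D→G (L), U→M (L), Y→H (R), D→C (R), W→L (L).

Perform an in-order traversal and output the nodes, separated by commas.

P, T, M, U, L, W, X, G, Y, H, D, C

In-order visits the left subtree, then the node, then the right subtree.
At X: go left to U.
  At U: go left to M.
    At M: go left to P.
      At P: no left child.
      Visit P.
      At P: go right to T.
        T is a leaf — visit T.
    Visit M.
    At M: no right child.
  Visit U.
  At U: go right to W.
    At W: go left to L.
      L is a leaf — visit L.
    Visit W.
    At W: no right child.
Visit X.
At X: go right to D.
  At D: go left to G.
    At G: no left child.
    Visit G.
    At G: go right to Y.
      At Y: no left child.
      Visit Y.
      At Y: go right to H.
        H is a leaf — visit H.
  Visit D.
  At D: go right to C.
    C is a leaf — visit C.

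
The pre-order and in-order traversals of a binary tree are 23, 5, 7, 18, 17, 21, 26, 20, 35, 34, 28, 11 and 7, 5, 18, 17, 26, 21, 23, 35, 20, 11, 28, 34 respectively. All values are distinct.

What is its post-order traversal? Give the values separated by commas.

7, 26, 21, 17, 18, 5, 35, 11, 28, 34, 20, 23

The first element of pre-order is the root; it splits in-order into left and right subtrees.
Root 23: left subtree has 6 nodes {7, 5, 18, 17, 26, 21}, right has 5 {35, 20, 11, 28, 34}.
  Root 5: left subtree has 1 node {7}, right has 4 {18, 17, 26, 21}.
    Root 18: left subtree has 0 nodes { }, right has 3 {17, 26, 21}.
      Root 17: left subtree has 0 nodes { }, right has 2 {26, 21}.
        Root 21: left subtree has 1 node {26}, right has 0 { }.
  Root 20: left subtree has 1 node {35}, right has 3 {11, 28, 34}.
    Root 34: left subtree has 2 nodes {11, 28}, right has 0 { }.
      Root 28: left subtree has 1 node {11}, right has 0 { }.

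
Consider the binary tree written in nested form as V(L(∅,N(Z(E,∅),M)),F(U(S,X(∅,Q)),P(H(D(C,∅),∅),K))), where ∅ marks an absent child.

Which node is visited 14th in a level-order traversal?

Level-order visits nodes level by level from the root, left to right within each level.
Level 0: V
Level 1: L, F
Level 2: N, U, P
Level 3: Z, M, S, X, H, K
Level 4: E, Q, D
Level 5: C
Full level-order sequence: V, L, F, N, U, P, Z, M, S, X, H, K, E, Q, D, C.

Q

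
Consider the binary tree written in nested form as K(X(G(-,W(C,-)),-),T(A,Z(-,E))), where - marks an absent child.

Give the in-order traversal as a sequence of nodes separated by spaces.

In-order visits the left subtree, then the node, then the right subtree.
At K: go left to X.
  At X: go left to G.
    At G: no left child.
    Visit G.
    At G: go right to W.
      At W: go left to C.
        C is a leaf — visit C.
      Visit W.
      At W: no right child.
  Visit X.
  At X: no right child.
Visit K.
At K: go right to T.
  At T: go left to A.
    A is a leaf — visit A.
  Visit T.
  At T: go right to Z.
    At Z: no left child.
    Visit Z.
    At Z: go right to E.
      E is a leaf — visit E.

G C W X K A T Z E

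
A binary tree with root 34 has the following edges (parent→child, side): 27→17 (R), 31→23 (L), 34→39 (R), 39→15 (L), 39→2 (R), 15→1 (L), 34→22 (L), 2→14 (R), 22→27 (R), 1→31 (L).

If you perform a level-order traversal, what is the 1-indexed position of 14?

9

Level-order visits nodes level by level from the root, left to right within each level.
Level 0: 34
Level 1: 22, 39
Level 2: 27, 15, 2
Level 3: 17, 1, 14
Level 4: 31
Level 5: 23
Full level-order sequence: 34, 22, 39, 27, 15, 2, 17, 1, 14, 31, 23.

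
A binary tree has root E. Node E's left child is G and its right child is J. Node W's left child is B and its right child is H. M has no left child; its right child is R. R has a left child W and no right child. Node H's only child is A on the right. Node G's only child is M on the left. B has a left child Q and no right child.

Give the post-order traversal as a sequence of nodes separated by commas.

Q, B, A, H, W, R, M, G, J, E

Post-order visits the left subtree, then the right subtree, then the node.
At E: go left to G.
  At G: go left to M.
    At M: no left child.
    At M: go right to R.
      At R: go left to W.
        At W: go left to B.
          At B: go left to Q.
            Q is a leaf — visit Q.
          At B: no right child.
          Visit B.
        At W: go right to H.
          At H: no left child.
          At H: go right to A.
            A is a leaf — visit A.
          Visit H.
        Visit W.
      At R: no right child.
      Visit R.
    Visit M.
  At G: no right child.
  Visit G.
At E: go right to J.
  J is a leaf — visit J.
Visit E.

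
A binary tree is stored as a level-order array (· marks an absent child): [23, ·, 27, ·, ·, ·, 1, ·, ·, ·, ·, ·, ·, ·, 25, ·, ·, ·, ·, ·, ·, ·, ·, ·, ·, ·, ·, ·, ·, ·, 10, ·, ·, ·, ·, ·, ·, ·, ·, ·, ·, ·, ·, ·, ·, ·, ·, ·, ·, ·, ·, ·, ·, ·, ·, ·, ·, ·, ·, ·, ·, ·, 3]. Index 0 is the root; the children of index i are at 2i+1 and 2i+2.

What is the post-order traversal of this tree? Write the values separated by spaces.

Post-order visits the left subtree, then the right subtree, then the node.
At 23: no left child.
At 23: go right to 27.
  At 27: no left child.
  At 27: go right to 1.
    At 1: no left child.
    At 1: go right to 25.
      At 25: no left child.
      At 25: go right to 10.
        At 10: no left child.
        At 10: go right to 3.
          3 is a leaf — visit 3.
        Visit 10.
      Visit 25.
    Visit 1.
  Visit 27.
Visit 23.

3 10 25 1 27 23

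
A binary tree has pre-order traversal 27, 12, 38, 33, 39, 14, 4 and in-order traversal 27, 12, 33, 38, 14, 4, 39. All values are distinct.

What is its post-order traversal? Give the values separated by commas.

33, 4, 14, 39, 38, 12, 27

The first element of pre-order is the root; it splits in-order into left and right subtrees.
Root 27: left subtree has 0 nodes { }, right has 6 {12, 33, 38, 14, 4, 39}.
  Root 12: left subtree has 0 nodes { }, right has 5 {33, 38, 14, 4, 39}.
    Root 38: left subtree has 1 node {33}, right has 3 {14, 4, 39}.
      Root 39: left subtree has 2 nodes {14, 4}, right has 0 { }.
        Root 14: left subtree has 0 nodes { }, right has 1 {4}.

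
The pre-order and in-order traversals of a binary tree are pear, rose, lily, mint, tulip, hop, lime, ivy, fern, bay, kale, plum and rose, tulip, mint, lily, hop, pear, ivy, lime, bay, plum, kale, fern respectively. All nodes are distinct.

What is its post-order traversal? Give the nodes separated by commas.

tulip, mint, hop, lily, rose, ivy, plum, kale, bay, fern, lime, pear

The first element of pre-order is the root; it splits in-order into left and right subtrees.
Root pear: left subtree has 5 nodes {rose, tulip, mint, lily, hop}, right has 6 {ivy, lime, bay, plum, kale, fern}.
  Root rose: left subtree has 0 nodes { }, right has 4 {tulip, mint, lily, hop}.
    Root lily: left subtree has 2 nodes {tulip, mint}, right has 1 {hop}.
      Root mint: left subtree has 1 node {tulip}, right has 0 { }.
  Root lime: left subtree has 1 node {ivy}, right has 4 {bay, plum, kale, fern}.
    Root fern: left subtree has 3 nodes {bay, plum, kale}, right has 0 { }.
      Root bay: left subtree has 0 nodes { }, right has 2 {plum, kale}.
        Root kale: left subtree has 1 node {plum}, right has 0 { }.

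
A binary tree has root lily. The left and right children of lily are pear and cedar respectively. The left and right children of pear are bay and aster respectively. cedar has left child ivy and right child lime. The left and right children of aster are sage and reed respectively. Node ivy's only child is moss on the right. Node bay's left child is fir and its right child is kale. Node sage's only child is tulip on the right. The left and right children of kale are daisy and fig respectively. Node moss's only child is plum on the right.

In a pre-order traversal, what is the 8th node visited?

aster

Pre-order visits the node, then its left subtree, then its right subtree.
Visit lily.
At lily: go left to pear.
  Visit pear.
  At pear: go left to bay.
    Visit bay.
    At bay: go left to fir.
      fir is a leaf — visit fir.
    At bay: go right to kale.
      Visit kale.
      At kale: go left to daisy.
        daisy is a leaf — visit daisy.
      At kale: go right to fig.
        fig is a leaf — visit fig.
  At pear: go right to aster.
    Visit aster.
    At aster: go left to sage.
      Visit sage.
      At sage: no left child.
      At sage: go right to tulip.
        tulip is a leaf — visit tulip.
    At aster: go right to reed.
      reed is a leaf — visit reed.
At lily: go right to cedar.
  Visit cedar.
  At cedar: go left to ivy.
    Visit ivy.
    At ivy: no left child.
    At ivy: go right to moss.
      Visit moss.
      At moss: no left child.
      At moss: go right to plum.
        plum is a leaf — visit plum.
  At cedar: go right to lime.
    lime is a leaf — visit lime.
Full pre-order sequence: lily, pear, bay, fir, kale, daisy, fig, aster, sage, tulip, reed, cedar, ivy, moss, plum, lime.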